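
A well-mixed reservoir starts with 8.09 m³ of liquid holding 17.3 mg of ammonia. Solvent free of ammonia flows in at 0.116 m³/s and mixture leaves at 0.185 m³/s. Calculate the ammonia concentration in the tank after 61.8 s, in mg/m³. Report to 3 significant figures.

0.607 mg/m³

Total volume: dV/dt = Q_in − Q_out = -0.069000 m³/s, so V(t) = 8.09 − 0.069000 t and V(61.8) = 3.8258 m³.
Species balance (pure solvent in): dm/dt = −Q_out · m/V(t).
dm/m = −Q_out dt/(V₀ − 0.069000 t); integrating gives ln(m/m₀) = −(Q_out/(Q_in−Q_out)) ln(V/V₀).
m = m₀ (V₀/V)^(Q_out/(Q_in−Q_out)) = 17.3 × (8.09/3.8258)^(-2.6812) = 2.3231 mg.
C = m/V = 2.3231/3.8258 = 0.60721 mg/m³.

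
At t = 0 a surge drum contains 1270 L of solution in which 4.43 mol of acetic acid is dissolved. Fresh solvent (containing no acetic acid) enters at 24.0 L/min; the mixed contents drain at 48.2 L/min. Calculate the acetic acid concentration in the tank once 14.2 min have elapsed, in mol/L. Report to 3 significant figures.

0.00255 mol/L

Let m(t) be the amount of acetic acid. Volume: V(t) = V₀ + (Q_in − Q_out) t = 1270 − 24.200 t; V(14.2) = 926.36 L.
Solute balance: dm/dt = 0 − Q_out C = −Q_out m/V(t).
dm/m = −Q_out dt/(V₀ − 24.200 t); integrating gives ln(m/m₀) = −(Q_out/(Q_in−Q_out)) ln(V/V₀).
m = m₀ (V₀/V)^(Q_out/(Q_in−Q_out)) = 4.43 × (1270/926.36)^(-1.9917) = 2.3631 mol.
C = m/V = 2.3631/926.36 = 0.0025510 mol/L.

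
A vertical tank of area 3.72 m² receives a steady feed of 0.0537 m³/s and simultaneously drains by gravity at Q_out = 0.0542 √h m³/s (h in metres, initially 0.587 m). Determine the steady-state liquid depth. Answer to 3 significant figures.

A dh/dt = Q_in − 0.0542 √h. Steady state requires inflow = outflow:
Q_in = 0.0542 √h_ss ⇒ √h_ss = 0.0537/0.0542 = 0.99077.
h_ss = 0.99077² = 0.98163 m. (Since h₀ = 0.587 m < h_ss, the level will rise toward this value.)

0.982 m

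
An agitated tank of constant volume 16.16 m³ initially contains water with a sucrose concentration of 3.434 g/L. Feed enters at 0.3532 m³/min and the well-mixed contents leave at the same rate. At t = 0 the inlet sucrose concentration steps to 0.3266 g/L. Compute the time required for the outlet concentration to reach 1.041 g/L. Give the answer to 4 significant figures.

Species balance: V dC/dt = Q(C_in − C) ⇒ τ = V/Q = 45.7531 min.
C(t) = C_in + (C₀ − C_in) e^(−t/τ). Set C = 1.041 and solve for t:
e^(−t/τ) = (C − C_in)/(C₀ − C_in) = (1.041 − 0.3266)/(3.434 − 0.3266) = 0.229903
t = −τ ln(…) = 45.7531 × 1.47010 = 67.2616 min.

67.26 min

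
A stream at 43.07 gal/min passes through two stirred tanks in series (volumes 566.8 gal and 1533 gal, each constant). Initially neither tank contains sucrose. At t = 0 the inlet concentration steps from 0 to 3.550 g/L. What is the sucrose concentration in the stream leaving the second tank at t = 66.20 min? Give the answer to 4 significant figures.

Each tank obeys Vᵢ dCᵢ/dt = Q(Cᵢ₋₁ − Cᵢ), so τᵢ = Vᵢ/Q.
τ₁ = 566.8/43.07 = 13.1600 min; τ₂ = 1533/43.07 = 35.5932 min.
Solving the cascade with C₁(0)=C₂(0)=0 gives C₂(t) = C_in[1 − (τ₁ e^(−t/τ₁) − τ₂ e^(−t/τ₂))/(τ₁ − τ₂)].
At t = 66.20: e^(−t/τ₁) = 0.00653616, e^(−t/τ₂) = 0.155687.
C₂ = 3.550·[1 − (13.1600·0.00653616 − 35.5932·0.155687)/(-22.4332)] = 3.550·0.756816 = 2.68670 g/L.

2.687 g/L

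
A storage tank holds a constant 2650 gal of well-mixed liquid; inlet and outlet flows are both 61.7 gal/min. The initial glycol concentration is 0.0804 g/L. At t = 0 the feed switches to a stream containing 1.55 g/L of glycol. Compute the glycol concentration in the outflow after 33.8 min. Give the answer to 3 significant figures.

0.881 g/L

Mass balance on the solute (V constant): V dC/dt = Q(C_in − C).
Rewrite as dC/dt + C/τ = C_in/τ, τ = V/Q = 42.950 min.
Solution: C(t) = C_in + (C₀ − C_in) e^(−t/τ).
C(33.8) = 1.55 + (0.0804 − 1.55)·e^(−33.8/42.950) = 1.55 + (-1.4696)·0.45522 = 0.88100 g/L.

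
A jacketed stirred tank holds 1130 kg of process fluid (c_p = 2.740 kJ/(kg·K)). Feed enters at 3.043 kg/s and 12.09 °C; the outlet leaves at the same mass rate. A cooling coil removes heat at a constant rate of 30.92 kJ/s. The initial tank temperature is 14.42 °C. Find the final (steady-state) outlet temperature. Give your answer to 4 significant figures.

8.382 °C

M c_p dT/dt = ṁ c_p (T_in − T) − Q̇.
At steady state dT/dt = 0 ⇒ T_ss = T_in − Q̇/(ṁ c_p) = 12.09 − 30.92/(3.043·2.740) = 8.38160 °C.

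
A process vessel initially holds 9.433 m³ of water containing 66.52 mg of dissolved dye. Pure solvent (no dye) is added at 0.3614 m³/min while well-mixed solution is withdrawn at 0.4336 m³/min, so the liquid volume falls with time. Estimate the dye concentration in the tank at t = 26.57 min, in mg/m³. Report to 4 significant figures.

Total volume: dV/dt = Q_in − Q_out = -0.0722000 m³/min, so V(t) = 9.433 − 0.0722000 t and V(26.57) = 7.51465 m³.
Species balance (pure solvent in): dm/dt = −Q_out · m/V(t).
dm/m = −Q_out dt/(V₀ − 0.0722000 t); integrating gives ln(m/m₀) = −(Q_out/(Q_in−Q_out)) ln(V/V₀).
m = m₀ (V₀/V)^(Q_out/(Q_in−Q_out)) = 66.52 × (9.433/7.51465)^(-6.00554) = 16.9808 mg.
C = m/V = 16.9808/7.51465 = 2.25969 mg/m³.

2.260 mg/m³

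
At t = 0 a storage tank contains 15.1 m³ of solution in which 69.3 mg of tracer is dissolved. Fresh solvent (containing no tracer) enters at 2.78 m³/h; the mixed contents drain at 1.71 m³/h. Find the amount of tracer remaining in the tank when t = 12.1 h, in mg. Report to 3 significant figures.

Total volume: dV/dt = Q_in − Q_out = 1.0700 m³/h, so V(t) = 15.1 + 1.0700 t and V(12.1) = 28.047 m³.
Solute balance: dm/dt = 0 − Q_out C = −Q_out m/V(t).
Separate: dm/m = −Q_out dt/V(t) ⇒ ln(m/m₀) = −(Q_out/(Q_in−Q_out)) ln(V/V₀).
m = m₀ (V₀/V)^(Q_out/(Q_in−Q_out)) = 69.3 × (15.1/28.047)^(1.5981) = 25.762 mg.

25.8 mg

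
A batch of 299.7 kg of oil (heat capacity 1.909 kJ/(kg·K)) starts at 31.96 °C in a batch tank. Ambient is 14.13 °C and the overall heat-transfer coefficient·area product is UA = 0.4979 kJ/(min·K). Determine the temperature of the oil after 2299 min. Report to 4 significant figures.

M c_p dT/dt = −UA(T − T_amb).
dT/dt = (T_ss − T)/τ with T_ss = T_amb = 14.1300 °C, τ = M c_p/UA = 299.7·1.909/0.4979 = 1149.08 min.
This is linear first-order; T(t) = T_ss + (T₀ − T_ss) e^(−t/τ).
T(2299) = 14.1300 + (17.8300)·0.135237 = 16.5413 °C.

16.54 °C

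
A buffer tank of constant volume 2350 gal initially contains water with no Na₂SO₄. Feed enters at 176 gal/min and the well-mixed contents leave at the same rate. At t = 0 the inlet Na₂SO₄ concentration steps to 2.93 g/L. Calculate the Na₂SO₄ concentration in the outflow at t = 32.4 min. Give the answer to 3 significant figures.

Transient balance on the dissolved component: V dC/dt = Q(C_in − C).
Rewrite as dC/dt + C/τ = C_in/τ, τ = V/Q = 13.352 min.
Integrating: C(t) = C_in + (C₀ − C_in) e^(−t/τ).
C(32.4) = 2.93 + (0 − 2.93)·e^(−32.4/13.352) = 2.93 + (-2.9300)·0.088341 = 2.6712 g/L.

2.67 g/L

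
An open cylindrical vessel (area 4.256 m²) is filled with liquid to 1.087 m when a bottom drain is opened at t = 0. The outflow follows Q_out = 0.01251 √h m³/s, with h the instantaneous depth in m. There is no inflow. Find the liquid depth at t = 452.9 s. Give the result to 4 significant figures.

0.1421 m

A dh/dt = −Q_out = −0.01251 √h.
This is separable: 2 d(√h)/dt = −0.01251/A, so √h = √h₀ − (0.01251/(2A)) t.
√h = √1.087 − 0.01251·452.9/(2·4.256) = 1.04259 − 0.665623 = 0.376970.
h = 0.376970² = 0.142107 m.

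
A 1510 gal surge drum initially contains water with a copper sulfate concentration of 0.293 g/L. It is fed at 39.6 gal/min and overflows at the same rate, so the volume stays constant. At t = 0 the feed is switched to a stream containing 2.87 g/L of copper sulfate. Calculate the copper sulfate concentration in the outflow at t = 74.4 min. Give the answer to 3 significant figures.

2.50 g/L

Species balance on the tank: V dC/dt = Q(C_in − C).
Time constant τ = V/Q = 1510/39.6 = 38.131 min.
Solution: C(t) = C_in + (C₀ − C_in) e^(−t/τ).
C(74.4) = 2.87 + (0.293 − 2.87)·e^(−74.4/38.131) = 2.87 + (-2.5770)·0.14211 = 2.5038 g/L.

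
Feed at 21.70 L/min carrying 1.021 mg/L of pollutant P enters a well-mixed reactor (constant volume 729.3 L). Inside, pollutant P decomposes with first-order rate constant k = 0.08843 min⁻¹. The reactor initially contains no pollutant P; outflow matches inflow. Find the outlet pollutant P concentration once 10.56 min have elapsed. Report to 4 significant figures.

Species balance: V dC/dt = Q C_in − Q C − k V C.
dC/dt = (Q/V) C_in − (Q/V + k) C; effective rate a = Q/V + k = 0.0297546 + 0.08843 = 0.118185 min⁻¹.
C_ss = Q C_in/(Q + kV) = 0.257051 mg/L; C(t) = C_ss + (C₀ − C_ss) e^(−a t).
C(10.56) = 0.257051 + (-0.257051)·e^(−0.118185·10.56) = 0.257051 + (-0.257051)·0.287070 = 0.183259 mg/L.

0.1833 mg/L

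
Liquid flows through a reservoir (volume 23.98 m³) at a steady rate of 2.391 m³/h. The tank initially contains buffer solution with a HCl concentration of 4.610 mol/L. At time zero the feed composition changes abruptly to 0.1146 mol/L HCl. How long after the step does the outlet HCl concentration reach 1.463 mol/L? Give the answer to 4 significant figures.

Species balance on the tank: V dC/dt = Q(C_in − C), so τ = V/Q = 10.0293 h.
C(t) = C_in + (C₀ − C_in) e^(−t/τ). Set C = 1.463 and solve for t:
e^(−t/τ) = (C − C_in)/(C₀ − C_in) = (1.463 − 0.1146)/(4.610 − 0.1146) = 0.299951
t = −τ ln(…) = 10.0293 × 1.20414 = 12.0766 h.

12.08 h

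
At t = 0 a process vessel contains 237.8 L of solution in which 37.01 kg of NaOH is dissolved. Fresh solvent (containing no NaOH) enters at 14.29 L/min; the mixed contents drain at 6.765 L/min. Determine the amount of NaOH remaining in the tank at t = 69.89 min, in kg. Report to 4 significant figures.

12.97 kg

Total volume: dV/dt = Q_in − Q_out = 7.52500 L/min, so V(t) = 237.8 + 7.52500 t and V(69.89) = 763.722 L.
Solute balance: dm/dt = 0 − Q_out C = −Q_out m/V(t).
dm/m = −Q_out dt/(V₀ + 7.52500 t); integrating gives ln(m/m₀) = −(Q_out/(Q_in−Q_out)) ln(V/V₀).
m = m₀ (V₀/V)^(Q_out/(Q_in−Q_out)) = 37.01 × (237.8/763.722)^(0.899003) = 12.9650 kg.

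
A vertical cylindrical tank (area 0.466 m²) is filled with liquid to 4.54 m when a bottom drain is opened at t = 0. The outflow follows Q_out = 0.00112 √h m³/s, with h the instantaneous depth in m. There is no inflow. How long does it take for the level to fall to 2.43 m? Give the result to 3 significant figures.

Accumulation of liquid (constant cross-section A): A dh/dt = −0.00112 √h.
This is separable: 2 d(√h)/dt = −0.00112/A, so √h = √h₀ − (0.00112/(2A)) t.
t = 2A(√h₀ − √h)/0.00112 = 2·0.466·(√4.54 − √2.43)/0.00112
  = 0.93200 × (2.1307 − 1.5588) / 0.00112 = 475.89 s.

476 s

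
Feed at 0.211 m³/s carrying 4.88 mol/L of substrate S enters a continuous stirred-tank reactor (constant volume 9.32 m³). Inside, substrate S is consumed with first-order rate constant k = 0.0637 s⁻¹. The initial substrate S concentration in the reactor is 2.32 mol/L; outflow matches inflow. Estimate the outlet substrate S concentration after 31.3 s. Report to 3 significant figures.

1.35 mol/L

Species balance: V dC/dt = Q C_in − Q C − k V C.
dC/dt = (Q/V) C_in − (Q/V + k) C; effective rate a = Q/V + k = 0.022639 + 0.0637 = 0.086339 s⁻¹.
C_ss = Q C_in/(Q + kV) = 1.2796 mol/L; C(t) = C_ss + (C₀ − C_ss) e^(−a t).
C(31.3) = 1.2796 + (1.0404)·e^(−0.086339·31.3) = 1.2796 + (1.0404)·0.067043 = 1.3494 mol/L.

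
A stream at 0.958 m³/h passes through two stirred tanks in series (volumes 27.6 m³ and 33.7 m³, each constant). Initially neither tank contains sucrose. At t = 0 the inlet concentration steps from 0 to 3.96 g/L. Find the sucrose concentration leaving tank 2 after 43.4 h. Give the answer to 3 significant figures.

1.56 g/L

Each tank obeys Vᵢ dCᵢ/dt = Q(Cᵢ₋₁ − Cᵢ), so τᵢ = Vᵢ/Q.
τ₁ = 27.6/0.958 = 28.810 h; τ₂ = 33.7/0.958 = 35.177 h.
Solving the cascade with C₁(0)=C₂(0)=0 gives C₂(t) = C_in[1 − (τ₁ e^(−t/τ₁) − τ₂ e^(−t/τ₂))/(τ₁ − τ₂)].
At t = 43.4: e^(−t/τ₁) = 0.22170, e^(−t/τ₂) = 0.29120.
C₂ = 3.96·[1 − (28.810·0.22170 − 35.177·0.29120)/(-6.3674)] = 3.96·0.39435 = 1.5616 g/L.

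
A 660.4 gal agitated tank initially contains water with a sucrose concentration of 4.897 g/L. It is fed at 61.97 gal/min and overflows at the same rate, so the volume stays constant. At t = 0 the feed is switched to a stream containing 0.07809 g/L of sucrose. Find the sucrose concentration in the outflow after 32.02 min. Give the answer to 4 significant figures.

Accumulation = in − out for the solute gives V dC/dt = Q(C_in − C).
So dC/dt = (C_in − C)/τ with τ = V/Q = 660.4/61.97 = 10.6568 min.
This is linear first-order; C(t) = C_in + (C₀ − C_in) e^(−t/τ).
C(32.02) = 0.07809 + (4.897 − 0.07809)·e^(−32.02/10.6568) = 0.07809 + (4.81891)·0.0495555 = 0.316893 g/L.

0.3169 g/L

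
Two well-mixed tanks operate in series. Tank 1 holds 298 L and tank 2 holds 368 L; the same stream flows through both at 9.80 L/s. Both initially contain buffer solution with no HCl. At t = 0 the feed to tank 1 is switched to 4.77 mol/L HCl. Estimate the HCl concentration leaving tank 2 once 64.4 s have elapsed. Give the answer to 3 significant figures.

2.70 mol/L

Species balance on tank i: dCᵢ/dt = (Cᵢ₋₁ − Cᵢ)/τᵢ with τᵢ = Vᵢ/Q.
τ₁ = 298/9.80 = 30.408 s; τ₂ = 368/9.80 = 37.551 s.
Tank 1: C₁ = C_in(1 − e^(−t/τ₁)). Tank 2 (τ₁ ≠ τ₂): C₂ = C_in[1 − (τ₁ e^(−t/τ₁) − τ₂ e^(−t/τ₂))/(τ₁ − τ₂)].
At t = 64.4: e^(−t/τ₁) = 0.12029, e^(−t/τ₂) = 0.17996.
C₂ = 4.77·[1 − (30.408·0.12029 − 37.551·0.17996)/(-7.1429)] = 4.77·0.56600 = 2.6998 mol/L.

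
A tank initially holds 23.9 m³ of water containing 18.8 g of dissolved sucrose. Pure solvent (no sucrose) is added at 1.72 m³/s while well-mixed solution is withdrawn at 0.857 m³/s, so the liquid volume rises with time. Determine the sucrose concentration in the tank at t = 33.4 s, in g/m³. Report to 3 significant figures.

0.163 g/m³

Total volume: dV/dt = Q_in − Q_out = 0.86300 m³/s, so V(t) = 23.9 + 0.86300 t and V(33.4) = 52.724 m³.
Species balance (pure solvent in): dm/dt = −Q_out · m/V(t).
dm/m = −Q_out dt/(V₀ + 0.86300 t); integrating gives ln(m/m₀) = −(Q_out/(Q_in−Q_out)) ln(V/V₀).
m = m₀ (V₀/V)^(Q_out/(Q_in−Q_out)) = 18.8 × (23.9/52.724)^(0.99305) = 8.5691 g.
C = m/V = 8.5691/52.724 = 0.16253 g/m³.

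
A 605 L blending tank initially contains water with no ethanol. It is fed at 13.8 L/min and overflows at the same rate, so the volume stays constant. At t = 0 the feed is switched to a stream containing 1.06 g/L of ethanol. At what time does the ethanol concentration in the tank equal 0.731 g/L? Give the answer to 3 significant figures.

Mass balance on the solute (V constant): V dC/dt = Q(C_in − C), so τ = V/Q = 43.841 min.
C(t) = C_in + (C₀ − C_in) e^(−t/τ). Set C = 0.731 and solve for t:
e^(−t/τ) = (C − C_in)/(C₀ − C_in) = (0.731 − 1.06)/(0 − 1.06) = 0.31038
t = −τ ln(…) = 43.841 × 1.1700 = 51.292 min.

51.3 min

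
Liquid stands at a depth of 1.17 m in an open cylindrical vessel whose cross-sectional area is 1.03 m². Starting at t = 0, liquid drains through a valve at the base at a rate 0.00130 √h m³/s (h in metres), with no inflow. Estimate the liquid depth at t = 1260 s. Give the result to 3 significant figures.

0.0821 m

With no inflow, A dh/dt = −0.00130 √h.
This is separable: 2 d(√h)/dt = −0.00130/A, so √h = √h₀ − (0.00130/(2A)) t.
√h = √1.17 − 0.00130·1260/(2·1.03) = 1.0817 − 0.79515 = 0.28652.
h = 0.28652² = 0.082094 m.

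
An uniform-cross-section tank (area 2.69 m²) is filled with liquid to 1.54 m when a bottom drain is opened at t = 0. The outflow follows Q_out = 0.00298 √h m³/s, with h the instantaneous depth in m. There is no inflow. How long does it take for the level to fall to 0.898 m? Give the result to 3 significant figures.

With no inflow, A dh/dt = −0.00298 √h.
This is separable: 2 d(√h)/dt = −0.00298/A, so √h = √h₀ − (0.00298/(2A)) t.
t = 2A(√h₀ − √h)/0.00298 = 2·2.69·(√1.54 − √0.898)/0.00298
  = 5.3800 × (1.2410 − 0.94763) / 0.00298 = 529.58 s.

530 s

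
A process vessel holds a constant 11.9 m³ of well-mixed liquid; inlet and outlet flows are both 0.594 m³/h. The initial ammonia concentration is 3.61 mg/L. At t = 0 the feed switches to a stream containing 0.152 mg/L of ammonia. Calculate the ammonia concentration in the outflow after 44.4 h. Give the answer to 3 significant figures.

0.529 mg/L

Mass balance on the solute (V constant): V dC/dt = Q(C_in − C).
Time constant τ = V/Q = 11.9/0.594 = 20.034 h.
C approaches C_in exponentially: C(t) = C_in + (C₀ − C_in) e^(−t/τ).
C(44.4) = 0.152 + (3.61 − 0.152)·e^(−44.4/20.034) = 0.152 + (3.4580)·0.10902 = 0.52897 mg/L.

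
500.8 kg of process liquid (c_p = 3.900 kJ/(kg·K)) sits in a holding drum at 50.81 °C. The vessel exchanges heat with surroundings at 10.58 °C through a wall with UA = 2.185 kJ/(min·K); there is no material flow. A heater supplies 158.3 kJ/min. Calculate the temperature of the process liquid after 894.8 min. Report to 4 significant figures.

M c_p dT/dt = −UA(T − T_amb) + Q̇.
dT/dt = (T_ss − T)/τ with T_ss = T_amb + Q̇/UA = 10.58 + 158.3/2.185 = 83.0285 °C, τ = M c_p/UA = 500.8·3.900/2.185 = 893.876 min.
Solution: T(t) = T_ss + (T₀ − T_ss) e^(−t/τ).
T(894.8) = 83.0285 + (-32.2185)·0.367500 = 71.1882 °C.

71.19 °C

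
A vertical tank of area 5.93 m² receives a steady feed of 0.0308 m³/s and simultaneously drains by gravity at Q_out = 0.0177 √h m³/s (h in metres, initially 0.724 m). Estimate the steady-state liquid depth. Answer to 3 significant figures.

Level balance: A dh/dt = 0.0308 − 0.0177 √h. Setting dh/dt = 0:
Q_in = 0.0177 √h_ss ⇒ √h_ss = 0.0308/0.0177 = 1.7401.
h_ss = 1.7401² = 3.0280 m. (Since h₀ = 0.724 m < h_ss, the level will rise toward this value.)

3.03 m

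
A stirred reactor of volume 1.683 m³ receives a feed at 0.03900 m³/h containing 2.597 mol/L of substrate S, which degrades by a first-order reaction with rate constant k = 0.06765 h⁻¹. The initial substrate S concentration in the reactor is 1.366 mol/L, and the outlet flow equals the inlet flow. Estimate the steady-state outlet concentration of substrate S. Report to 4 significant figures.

0.6626 mol/L

Accumulation = in − out − consumed: V dC/dt = Q C_in − Q C − k V C.
Steady state (dC/dt = 0): C_ss = Q C_in/(Q + kV) = C_in/(1 + kV/Q).
C_ss = 0.03900·2.597/(0.03900 + 0.06765·1.683) = 0.101283/0.152855 = 0.662609 mol/L.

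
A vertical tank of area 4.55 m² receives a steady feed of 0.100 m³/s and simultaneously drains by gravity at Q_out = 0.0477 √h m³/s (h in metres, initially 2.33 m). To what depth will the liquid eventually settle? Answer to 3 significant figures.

A dh/dt = Q_in − 0.0477 √h. Steady state requires inflow = outflow:
Q_in = 0.0477 √h_ss ⇒ √h_ss = 0.100/0.0477 = 2.0964.
h_ss = 2.0964² = 4.3950 m. (Since h₀ = 2.33 m < h_ss, the level will rise toward this value.)

4.40 m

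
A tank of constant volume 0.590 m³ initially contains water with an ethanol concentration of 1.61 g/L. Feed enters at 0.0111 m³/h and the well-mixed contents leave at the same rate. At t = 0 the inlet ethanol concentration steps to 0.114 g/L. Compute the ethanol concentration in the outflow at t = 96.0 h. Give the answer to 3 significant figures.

Unsteady species balance (constant V, well mixed): V dC/dt = Q(C_in − C).
Rewrite as dC/dt + C/τ = C_in/τ, τ = V/Q = 53.153 h.
C approaches C_in exponentially: C(t) = C_in + (C₀ − C_in) e^(−t/τ).
C(96.0) = 0.114 + (1.61 − 0.114)·e^(−96.0/53.153) = 0.114 + (1.4960)·0.16429 = 0.35978 g/L.

0.360 g/L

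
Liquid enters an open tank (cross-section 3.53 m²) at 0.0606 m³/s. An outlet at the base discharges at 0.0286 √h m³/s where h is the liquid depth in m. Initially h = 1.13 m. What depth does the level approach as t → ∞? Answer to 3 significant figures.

A dh/dt = Q_in − 0.0286 √h. Steady state requires inflow = outflow:
Q_in = 0.0286 √h_ss ⇒ √h_ss = 0.0606/0.0286 = 2.1189.
h_ss = 2.1189² = 4.4897 m. (Since h₀ = 1.13 m < h_ss, the level will rise toward this value.)

4.49 m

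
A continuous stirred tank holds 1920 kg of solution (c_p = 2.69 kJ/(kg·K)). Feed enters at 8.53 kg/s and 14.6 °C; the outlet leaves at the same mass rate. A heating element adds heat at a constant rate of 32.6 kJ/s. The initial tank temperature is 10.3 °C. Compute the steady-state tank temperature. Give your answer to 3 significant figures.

16.0 °C

M c_p dT/dt = ṁ c_p (T_in − T) + Q̇.
At steady state dT/dt = 0 ⇒ T_ss = T_in + Q̇/(ṁ c_p) = 14.6 + 32.6/(8.53·2.69) = 16.021 °C.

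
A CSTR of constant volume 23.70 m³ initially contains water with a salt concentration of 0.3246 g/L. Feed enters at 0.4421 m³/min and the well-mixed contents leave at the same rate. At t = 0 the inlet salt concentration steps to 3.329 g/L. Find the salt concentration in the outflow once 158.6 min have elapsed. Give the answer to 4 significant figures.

3.173 g/L

Transient balance on the dissolved component: V dC/dt = Q(C_in − C).
Time constant τ = V/Q = 23.70/0.4421 = 53.6078 min.
Integrating: C(t) = C_in + (C₀ − C_in) e^(−t/τ).
C(158.6) = 3.329 + (0.3246 − 3.329)·e^(−158.6/53.6078) = 3.329 + (-3.00440)·0.0518954 = 3.17309 g/L.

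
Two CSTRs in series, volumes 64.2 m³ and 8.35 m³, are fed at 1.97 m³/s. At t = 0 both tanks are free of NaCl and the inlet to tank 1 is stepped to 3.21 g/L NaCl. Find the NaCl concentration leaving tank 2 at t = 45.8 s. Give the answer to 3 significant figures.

Each tank obeys Vᵢ dCᵢ/dt = Q(Cᵢ₋₁ − Cᵢ), so τᵢ = Vᵢ/Q.
τ₁ = 64.2/1.97 = 32.589 s; τ₂ = 8.35/1.97 = 4.2386 s.
Tank 1: C₁ = C_in(1 − e^(−t/τ₁)). Tank 2 (τ₁ ≠ τ₂): C₂ = C_in[1 − (τ₁ e^(−t/τ₁) − τ₂ e^(−t/τ₂))/(τ₁ − τ₂)].
At t = 45.8: e^(−t/τ₁) = 0.24527, e^(−t/τ₂) = 2.0287e-05.
C₂ = 3.21·[1 − (32.589·0.24527 − 4.2386·2.0287e-05)/(28.350)] = 3.21·0.71806 = 2.3050 g/L.

2.30 g/L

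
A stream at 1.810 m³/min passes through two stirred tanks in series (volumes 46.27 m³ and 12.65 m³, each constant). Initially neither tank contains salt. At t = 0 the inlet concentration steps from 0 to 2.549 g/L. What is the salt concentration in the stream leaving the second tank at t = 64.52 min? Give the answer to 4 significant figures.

2.268 g/L

Each tank obeys Vᵢ dCᵢ/dt = Q(Cᵢ₋₁ − Cᵢ), so τᵢ = Vᵢ/Q.
τ₁ = 46.27/1.810 = 25.5635 min; τ₂ = 12.65/1.810 = 6.98895 min.
Tank 1: C₁ = C_in(1 − e^(−t/τ₁)). Tank 2 (τ₁ ≠ τ₂): C₂ = C_in[1 − (τ₁ e^(−t/τ₁) − τ₂ e^(−t/τ₂))/(τ₁ − τ₂)].
At t = 64.52: e^(−t/τ₁) = 0.0801458, e^(−t/τ₂) = 9.78852e-05.
C₂ = 2.549·[1 − (25.5635·0.0801458 − 6.98895·9.78852e-05)/(18.5746)] = 2.549·0.889735 = 2.26793 g/L.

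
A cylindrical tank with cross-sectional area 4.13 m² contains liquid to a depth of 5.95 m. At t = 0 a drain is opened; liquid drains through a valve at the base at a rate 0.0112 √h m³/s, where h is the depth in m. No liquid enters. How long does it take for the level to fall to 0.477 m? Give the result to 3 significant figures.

1290 s

A dh/dt = −Q_out = −0.0112 √h.
∫ h^(−1/2) dh = −(0.0112/A) ∫ dt, giving 2√h = 2√h₀ − (0.0112/A) t.
t = 2A(√h₀ − √h)/0.0112 = 2·4.13·(√5.95 − √0.477)/0.0112
  = 8.2600 × (2.4393 − 0.69065) / 0.0112 = 1289.6 s.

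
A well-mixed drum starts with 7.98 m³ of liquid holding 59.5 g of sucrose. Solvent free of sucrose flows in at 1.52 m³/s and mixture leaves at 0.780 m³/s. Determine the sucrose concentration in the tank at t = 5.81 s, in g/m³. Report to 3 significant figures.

Let m(t) be the amount of sucrose. Volume: V(t) = V₀ + (Q_in − Q_out) t = 7.98 + 0.74000 t; V(5.81) = 12.279 m³.
No sucrose enters, so dm/dt = −Q_out · (m/V).
dm/m = −Q_out dt/(V₀ + 0.74000 t); integrating gives ln(m/m₀) = −(Q_out/(Q_in−Q_out)) ln(V/V₀).
m = m₀ (V₀/V)^(Q_out/(Q_in−Q_out)) = 59.5 × (7.98/12.279)^(1.0541) = 37.777 g.
C = m/V = 37.777/12.279 = 3.0764 g/m³.

3.08 g/m³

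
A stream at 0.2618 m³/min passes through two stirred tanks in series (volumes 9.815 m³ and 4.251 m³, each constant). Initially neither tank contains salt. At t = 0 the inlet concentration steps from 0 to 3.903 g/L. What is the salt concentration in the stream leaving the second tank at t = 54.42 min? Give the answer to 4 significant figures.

Each tank obeys Vᵢ dCᵢ/dt = Q(Cᵢ₋₁ − Cᵢ), so τᵢ = Vᵢ/Q.
τ₁ = 9.815/0.2618 = 37.4905 min; τ₂ = 4.251/0.2618 = 16.2376 min.
Solving the cascade with C₁(0)=C₂(0)=0 gives C₂(t) = C_in[1 − (τ₁ e^(−t/τ₁) − τ₂ e^(−t/τ₂))/(τ₁ − τ₂)].
At t = 54.42: e^(−t/τ₁) = 0.234202, e^(−t/τ₂) = 0.0350323.
C₂ = 3.903·[1 − (37.4905·0.234202 − 16.2376·0.0350323)/(21.2529)] = 3.903·0.613628 = 2.39499 g/L.

2.395 g/L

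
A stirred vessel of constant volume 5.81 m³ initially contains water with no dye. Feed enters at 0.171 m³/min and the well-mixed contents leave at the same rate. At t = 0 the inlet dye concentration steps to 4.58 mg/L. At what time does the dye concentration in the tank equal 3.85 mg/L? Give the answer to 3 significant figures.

Mass balance on the solute (V constant): V dC/dt = Q(C_in − C), so τ = V/Q = 33.977 min.
C(t) = C_in + (C₀ − C_in) e^(−t/τ). Set C = 3.85 and solve for t:
e^(−t/τ) = (C − C_in)/(C₀ − C_in) = (3.85 − 4.58)/(0 − 4.58) = 0.15939
t = −τ ln(…) = 33.977 × 1.8364 = 62.395 min.

62.4 min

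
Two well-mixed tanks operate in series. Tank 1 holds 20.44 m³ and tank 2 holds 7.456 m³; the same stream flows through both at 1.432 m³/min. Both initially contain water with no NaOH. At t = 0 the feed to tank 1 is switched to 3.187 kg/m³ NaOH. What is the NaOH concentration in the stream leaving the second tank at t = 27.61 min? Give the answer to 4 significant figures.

2.471 kg/m³

Species balance on tank i: dCᵢ/dt = (Cᵢ₋₁ − Cᵢ)/τᵢ with τᵢ = Vᵢ/Q.
τ₁ = 20.44/1.432 = 14.2737 min; τ₂ = 7.456/1.432 = 5.20670 min.
Tank 1: C₁ = C_in(1 − e^(−t/τ₁)). Tank 2 (τ₁ ≠ τ₂): C₂ = C_in[1 − (τ₁ e^(−t/τ₁) − τ₂ e^(−t/τ₂))/(τ₁ − τ₂)].
At t = 27.61: e^(−t/τ₁) = 0.144522, e^(−t/τ₂) = 0.00497774.
C₂ = 3.187·[1 − (14.2737·0.144522 − 5.20670·0.00497774)/(9.06704)] = 3.187·0.775345 = 2.47102 kg/m³.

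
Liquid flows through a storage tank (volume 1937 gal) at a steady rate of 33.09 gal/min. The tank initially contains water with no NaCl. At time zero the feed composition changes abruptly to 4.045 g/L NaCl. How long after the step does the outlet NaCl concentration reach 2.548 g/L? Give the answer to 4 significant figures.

58.19 min

Mass balance on the solute (V constant): V dC/dt = Q(C_in − C), so τ = V/Q = 58.5373 min.
C(t) = C_in + (C₀ − C_in) e^(−t/τ). Set C = 2.548 and solve for t:
e^(−t/τ) = (C − C_in)/(C₀ − C_in) = (2.548 − 4.045)/(0 − 4.045) = 0.370087
t = −τ ln(…) = 58.5373 × 0.994018 = 58.1872 min.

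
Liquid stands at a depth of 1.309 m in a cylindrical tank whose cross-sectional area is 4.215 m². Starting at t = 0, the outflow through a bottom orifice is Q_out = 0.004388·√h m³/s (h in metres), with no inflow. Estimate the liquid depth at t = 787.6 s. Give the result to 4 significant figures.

0.5390 m

With no inflow, A dh/dt = −0.004388 √h.
∫ h^(−1/2) dh = −(0.004388/A) ∫ dt, giving 2√h = 2√h₀ − (0.004388/A) t.
√h = √1.309 − 0.004388·787.6/(2·4.215) = 1.14412 − 0.409963 = 0.734152.
h = 0.734152² = 0.538980 m.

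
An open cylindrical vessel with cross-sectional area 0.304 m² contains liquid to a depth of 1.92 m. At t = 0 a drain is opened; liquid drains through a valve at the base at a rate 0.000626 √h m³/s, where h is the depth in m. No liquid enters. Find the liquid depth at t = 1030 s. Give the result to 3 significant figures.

Unsteady balance on liquid volume: A dh/dt = −0.000626 √h.
Separate and integrate: 2(√h − √h₀) = −(0.000626/A) t.
√h = √1.92 − 0.000626·1030/(2·0.304) = 1.3856 − 1.0605 = 0.32515.
h = 0.32515² = 0.10572 m.

0.106 m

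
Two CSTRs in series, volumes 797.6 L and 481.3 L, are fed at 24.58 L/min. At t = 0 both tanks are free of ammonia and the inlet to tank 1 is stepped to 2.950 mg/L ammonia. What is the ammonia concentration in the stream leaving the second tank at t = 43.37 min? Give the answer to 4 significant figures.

Species balance on tank i: dCᵢ/dt = (Cᵢ₋₁ − Cᵢ)/τᵢ with τᵢ = Vᵢ/Q.
τ₁ = 797.6/24.58 = 32.4491 min; τ₂ = 481.3/24.58 = 19.5810 min.
Solving the cascade with C₁(0)=C₂(0)=0 gives C₂(t) = C_in[1 − (τ₁ e^(−t/τ₁) − τ₂ e^(−t/τ₂))/(τ₁ − τ₂)].
At t = 43.37: e^(−t/τ₁) = 0.262750, e^(−t/τ₂) = 0.109164.
C₂ = 2.950·[1 − (32.4491·0.262750 − 19.5810·0.109164)/(12.8682)] = 2.950·0.503545 = 1.48546 mg/L.

1.485 mg/L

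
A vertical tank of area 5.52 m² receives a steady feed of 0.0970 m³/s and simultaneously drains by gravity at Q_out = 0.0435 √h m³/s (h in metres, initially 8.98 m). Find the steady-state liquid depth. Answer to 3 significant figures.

4.97 m

Level balance: A dh/dt = 0.0970 − 0.0435 √h. Setting dh/dt = 0:
Q_in = 0.0435 √h_ss ⇒ √h_ss = 0.0970/0.0435 = 2.2299.
h_ss = 2.2299² = 4.9724 m. (Since h₀ = 8.98 m > h_ss, the level will fall toward this value.)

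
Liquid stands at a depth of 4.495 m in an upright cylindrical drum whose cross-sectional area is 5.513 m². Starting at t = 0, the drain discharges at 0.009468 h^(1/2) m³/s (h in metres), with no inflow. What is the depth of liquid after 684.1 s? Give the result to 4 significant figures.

A dh/dt = −Q_out = −0.009468 √h.
Separate and integrate: 2(√h − √h₀) = −(0.009468/A) t.
√h = √4.495 − 0.009468·684.1/(2·5.513) = 2.12014 − 0.587435 = 1.53271.
h = 1.53271² = 2.34919 m.

2.349 m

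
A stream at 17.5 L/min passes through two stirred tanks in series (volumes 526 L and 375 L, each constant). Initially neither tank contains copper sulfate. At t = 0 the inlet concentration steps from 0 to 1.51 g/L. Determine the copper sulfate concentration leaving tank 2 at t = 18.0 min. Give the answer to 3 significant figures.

Each tank obeys Vᵢ dCᵢ/dt = Q(Cᵢ₋₁ − Cᵢ), so τᵢ = Vᵢ/Q.
τ₁ = 526/17.5 = 30.057 min; τ₂ = 375/17.5 = 21.429 min.
Solving the cascade with C₁(0)=C₂(0)=0 gives C₂(t) = C_in[1 − (τ₁ e^(−t/τ₁) − τ₂ e^(−t/τ₂))/(τ₁ − τ₂)].
At t = 18.0: e^(−t/τ₁) = 0.54944, e^(−t/τ₂) = 0.43171.
C₂ = 1.51·[1 − (30.057·0.54944 − 21.429·0.43171)/(8.6286)] = 1.51·0.15819 = 0.23887 g/L.

0.239 g/L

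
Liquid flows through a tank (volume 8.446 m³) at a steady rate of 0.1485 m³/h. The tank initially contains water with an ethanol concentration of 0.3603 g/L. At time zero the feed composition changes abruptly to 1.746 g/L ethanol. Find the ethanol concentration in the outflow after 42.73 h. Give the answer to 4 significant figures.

1.092 g/L

Unsteady species balance (constant V, well mixed): V dC/dt = Q(C_in − C).
Rewrite as dC/dt + C/τ = C_in/τ, τ = V/Q = 56.8754 h.
Solution: C(t) = C_in + (C₀ − C_in) e^(−t/τ).
C(42.73) = 1.746 + (0.3603 − 1.746)·e^(−42.73/56.8754) = 1.746 + (-1.38570)·0.471757 = 1.09229 g/L.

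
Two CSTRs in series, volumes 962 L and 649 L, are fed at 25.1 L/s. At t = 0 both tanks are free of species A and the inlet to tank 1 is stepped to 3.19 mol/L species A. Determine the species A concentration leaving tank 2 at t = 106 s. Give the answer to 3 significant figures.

Species balance on tank i: dCᵢ/dt = (Cᵢ₋₁ − Cᵢ)/τᵢ with τᵢ = Vᵢ/Q.
τ₁ = 962/25.1 = 38.327 s; τ₂ = 649/25.1 = 25.857 s.
Tank 1: C₁ = C_in(1 − e^(−t/τ₁)). Tank 2 (τ₁ ≠ τ₂): C₂ = C_in[1 − (τ₁ e^(−t/τ₁) − τ₂ e^(−t/τ₂))/(τ₁ − τ₂)].
At t = 106: e^(−t/τ₁) = 0.062932, e^(−t/τ₂) = 0.016580.
C₂ = 3.19·[1 − (38.327·0.062932 − 25.857·0.016580)/(12.470)] = 3.19·0.84096 = 2.6827 mol/L.

2.68 mol/L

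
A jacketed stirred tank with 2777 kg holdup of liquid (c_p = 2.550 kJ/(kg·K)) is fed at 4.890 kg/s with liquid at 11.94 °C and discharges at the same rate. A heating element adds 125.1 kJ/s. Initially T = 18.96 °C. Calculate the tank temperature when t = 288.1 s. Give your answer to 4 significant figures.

Unsteady energy balance on the tank contents: M c_p dT/dt = ṁ c_p (T_in − T) + 125.1.
τ = M/ṁ = 567.894 s; T_ss = T_in + Q̇/(ṁ c_p) = 11.94 + 125.1/(4.890·2.550) = 21.9725 °C.
Integrating: T(t) = T_ss + (T₀ − T_ss) e^(−t/τ).
T(288.1) = 21.9725 + (-3.01248)·e^(−288.1/567.894) = 21.9725 + (-3.01248)·0.602111 = 20.1586 °C.

20.16 °C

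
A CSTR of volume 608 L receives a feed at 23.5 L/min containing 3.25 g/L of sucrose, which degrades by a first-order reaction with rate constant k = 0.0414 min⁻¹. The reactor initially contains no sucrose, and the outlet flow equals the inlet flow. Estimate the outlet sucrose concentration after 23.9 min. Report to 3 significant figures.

Accumulation = in − out − consumed: V dC/dt = Q C_in − Q C − k V C.
dC/dt = (Q/V) C_in − (Q/V + k) C; effective rate a = Q/V + k = 0.038651 + 0.0414 = 0.080051 min⁻¹.
C_ss = Q C_in/(Q + kV) = 1.5692 g/L; C(t) = C_ss + (C₀ − C_ss) e^(−a t).
C(23.9) = 1.5692 + (-1.5692)·e^(−0.080051·23.9) = 1.5692 + (-1.5692)·0.14760 = 1.3376 g/L.

1.34 g/L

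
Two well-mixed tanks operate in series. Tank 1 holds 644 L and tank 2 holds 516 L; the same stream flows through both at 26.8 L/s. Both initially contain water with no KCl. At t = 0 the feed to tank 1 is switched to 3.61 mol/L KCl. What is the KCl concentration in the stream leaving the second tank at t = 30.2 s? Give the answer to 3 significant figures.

Species balance on tank i: dCᵢ/dt = (Cᵢ₋₁ − Cᵢ)/τᵢ with τᵢ = Vᵢ/Q.
τ₁ = 644/26.8 = 24.030 s; τ₂ = 516/26.8 = 19.254 s.
Tank 1: C₁ = C_in(1 − e^(−t/τ₁)). Tank 2 (τ₁ ≠ τ₂): C₂ = C_in[1 − (τ₁ e^(−t/τ₁) − τ₂ e^(−t/τ₂))/(τ₁ − τ₂)].
At t = 30.2: e^(−t/τ₁) = 0.28457, e^(−t/τ₂) = 0.20835.
C₂ = 3.61·[1 − (24.030·0.28457 − 19.254·0.20835)/(4.7761)] = 3.61·0.40817 = 1.4735 mol/L.

1.47 mol/L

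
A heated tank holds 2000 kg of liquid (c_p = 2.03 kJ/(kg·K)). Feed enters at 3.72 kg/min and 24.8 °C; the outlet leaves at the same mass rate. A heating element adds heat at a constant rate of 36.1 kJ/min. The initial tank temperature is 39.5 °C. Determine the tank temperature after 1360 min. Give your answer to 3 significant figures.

30.4 °C

M c_p dT/dt = ṁ c_p (T_in − T) + Q̇.
Rearrange: dT/dt = (T_ss − T)/τ with τ = M/ṁ = 537.63 min and T_ss = T_in + Q̇/(ṁ c_p) = 29.580 °C.
This is linear first-order; T(t) = T_ss + (T₀ − T_ss) e^(−t/τ).
T(1360) = 29.580 + (9.9196)·e^(−1360/537.63) = 29.580 + (9.9196)·0.079691 = 30.371 °C.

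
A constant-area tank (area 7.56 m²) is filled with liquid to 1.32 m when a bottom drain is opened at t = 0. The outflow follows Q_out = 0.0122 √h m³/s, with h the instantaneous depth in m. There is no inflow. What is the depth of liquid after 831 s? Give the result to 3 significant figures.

With no inflow, A dh/dt = −0.0122 √h.
Separate and integrate: 2(√h − √h₀) = −(0.0122/A) t.
√h = √1.32 − 0.0122·831/(2·7.56) = 1.1489 − 0.67052 = 0.47840.
h = 0.47840² = 0.22886 m.

0.229 m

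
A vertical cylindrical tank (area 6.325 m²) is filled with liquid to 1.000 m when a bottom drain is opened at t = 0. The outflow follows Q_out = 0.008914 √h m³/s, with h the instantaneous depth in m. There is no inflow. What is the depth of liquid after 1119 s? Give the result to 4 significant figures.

A dh/dt = −Q_out = −0.008914 √h.
Separate and integrate: 2(√h − √h₀) = −(0.008914/A) t.
√h = √1.000 − 0.008914·1119/(2·6.325) = 1.00000 − 0.788519 = 0.211481.
h = 0.211481² = 0.0447242 m.

0.04472 m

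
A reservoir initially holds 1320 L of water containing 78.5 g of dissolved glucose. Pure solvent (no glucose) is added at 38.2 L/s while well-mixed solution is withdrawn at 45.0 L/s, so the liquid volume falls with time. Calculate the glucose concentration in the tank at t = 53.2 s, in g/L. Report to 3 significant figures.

Total volume: dV/dt = Q_in − Q_out = -6.8000 L/s, so V(t) = 1320 − 6.8000 t and V(53.2) = 958.24 L.
Solute balance: dm/dt = 0 − Q_out C = −Q_out m/V(t).
dm/m = −Q_out dt/(V₀ − 6.8000 t); integrating gives ln(m/m₀) = −(Q_out/(Q_in−Q_out)) ln(V/V₀).
m = m₀ (V₀/V)^(Q_out/(Q_in−Q_out)) = 78.5 × (1320/958.24)^(-6.6176) = 9.4266 g.
C = m/V = 9.4266/958.24 = 0.0098375 g/L.

0.00984 g/L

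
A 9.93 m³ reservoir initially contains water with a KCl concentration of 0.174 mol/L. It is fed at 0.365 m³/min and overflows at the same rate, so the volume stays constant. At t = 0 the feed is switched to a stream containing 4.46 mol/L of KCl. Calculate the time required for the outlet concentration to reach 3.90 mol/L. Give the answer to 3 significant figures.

55.4 min

Species balance: V dC/dt = Q(C_in − C) ⇒ τ = V/Q = 27.205 min.
C(t) = C_in + (C₀ − C_in) e^(−t/τ). Set C = 3.90 and solve for t:
e^(−t/τ) = (C − C_in)/(C₀ − C_in) = (3.90 − 4.46)/(0.174 − 4.46) = 0.13066
t = −τ ln(…) = 27.205 × 2.0352 = 55.368 min.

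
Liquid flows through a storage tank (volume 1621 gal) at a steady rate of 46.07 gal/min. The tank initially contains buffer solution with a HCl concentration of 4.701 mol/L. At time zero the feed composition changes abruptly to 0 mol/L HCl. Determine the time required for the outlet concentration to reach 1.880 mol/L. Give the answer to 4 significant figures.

Accumulation = in − out for the solute gives V dC/dt = Q(C_in − C), so τ = V/Q = 35.1856 min.
C(t) = C_in + (C₀ − C_in) e^(−t/τ). Set C = 1.880 and solve for t:
e^(−t/τ) = (C − C_in)/(C₀ − C_in) = (1.880 − 0)/(4.701 − 0) = 0.399915
t = −τ ln(…) = 35.1856 × 0.916503 = 32.2477 min.

32.25 min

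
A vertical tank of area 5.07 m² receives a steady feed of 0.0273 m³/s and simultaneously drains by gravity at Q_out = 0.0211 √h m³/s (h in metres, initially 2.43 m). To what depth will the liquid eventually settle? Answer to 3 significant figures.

Volume balance on the tank: A dh/dt = Q_in − 0.0211 √h. At steady state dh/dt = 0:
Q_in = 0.0211 √h_ss ⇒ √h_ss = 0.0273/0.0211 = 1.2938.
h_ss = 1.2938² = 1.6740 m. (Since h₀ = 2.43 m > h_ss, the level will fall toward this value.)

1.67 m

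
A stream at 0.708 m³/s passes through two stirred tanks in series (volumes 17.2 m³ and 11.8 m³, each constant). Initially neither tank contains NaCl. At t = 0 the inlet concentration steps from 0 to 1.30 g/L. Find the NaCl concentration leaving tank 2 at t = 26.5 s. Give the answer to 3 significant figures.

0.488 g/L

Each tank obeys Vᵢ dCᵢ/dt = Q(Cᵢ₋₁ − Cᵢ), so τᵢ = Vᵢ/Q.
τ₁ = 17.2/0.708 = 24.294 s; τ₂ = 11.8/0.708 = 16.667 s.
Solving the cascade with C₁(0)=C₂(0)=0 gives C₂(t) = C_in[1 − (τ₁ e^(−t/τ₁) − τ₂ e^(−t/τ₂))/(τ₁ − τ₂)].
At t = 26.5: e^(−t/τ₁) = 0.33594, e^(−t/τ₂) = 0.20393.
C₂ = 1.30·[1 − (24.294·0.33594 − 16.667·0.20393)/(7.6271)] = 1.30·0.37557 = 0.48825 g/L.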